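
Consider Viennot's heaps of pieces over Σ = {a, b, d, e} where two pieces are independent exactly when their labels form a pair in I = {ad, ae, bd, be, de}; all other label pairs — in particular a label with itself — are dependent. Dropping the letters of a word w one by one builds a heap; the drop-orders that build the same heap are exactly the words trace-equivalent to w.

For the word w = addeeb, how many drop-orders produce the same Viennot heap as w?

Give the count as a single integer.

90

0(a) covers ∅
1(d) covers ∅
2(d) covers 1:d
3(e) covers ∅
4(e) covers 3:e
5(b) covers 0:a
floor of heap: 0:a, 1:d, 3:e
completions by unplaced set U, small U first (add the entries for U minus each lowest piece of U):
  |U|=1: {2}:1  {4}:1  {5}:1
  |U|=2: {0,5}:1  {1,2}:1  {2,4}:2  {2,5}:2  {3,4}:1  {4,5}:2
  |U|=3: {0,2,5}:3  {0,4,5}:3  {1,2,4}:3  {1,2,5}:3  {2,3,4}:3  {2,4,5}:6  {3,4,5}:3
  |U|=4: {0,1,2,5}:6  {0,2,4,5}:12  {0,3,4,5}:6  {1,2,3,4}:6  {1,2,4,5}:12  {2,3,4,5}:12
  start at 0(a): 30
  start at 1(d): 30
  start at 3(e): 30
sum over floor = 90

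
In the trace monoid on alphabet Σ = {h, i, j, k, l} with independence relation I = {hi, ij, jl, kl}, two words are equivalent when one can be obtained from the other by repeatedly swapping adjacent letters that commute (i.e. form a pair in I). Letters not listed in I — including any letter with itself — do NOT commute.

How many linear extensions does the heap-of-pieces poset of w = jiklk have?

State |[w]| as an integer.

7

drop 0:j onto floor
drop 1:i onto floor
drop 2:k onto {0:j, 1:i}
drop 3:l onto {1:i}
drop 4:k onto {2:k}
ground layer = {0:j, 1:i}
drop-orders for the pieces not yet dropped (sum over which currently-grounded one goes next):
  1 to go: {3} 1  {4} 1
  2 to go: {2,4} 1  {3,4} 2
  3 to go: {0,2,4} 1  {2,3,4} 3
  if 0:j drops first: 3 orders
  if 1:i drops first: 4 orders
heap linearizations: 7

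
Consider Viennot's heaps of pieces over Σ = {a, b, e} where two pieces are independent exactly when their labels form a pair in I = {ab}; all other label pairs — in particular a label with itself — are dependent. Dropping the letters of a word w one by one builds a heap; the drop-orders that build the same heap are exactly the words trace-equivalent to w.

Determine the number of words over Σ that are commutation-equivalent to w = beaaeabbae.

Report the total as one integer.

6

drop 0:b onto floor
drop 1:e onto {0:b}
drop 2:a onto {1:e}
drop 3:a onto {2:a}
drop 4:e onto {3:a}
drop 5:a onto {4:e}
drop 6:b onto {4:e}
drop 7:b onto {6:b}
drop 8:a onto {5:a}
drop 9:e onto {7:b, 8:a}
ground layer = {0:b}
drop-orders for the pieces not yet dropped (sum over which currently-grounded one goes next):
  1 to go: {9} 1
  2 to go: {7,9} 1  {8,9} 1
  3 to go: {5,8,9} 1  {6,7,9} 1  {7,8,9} 2
  4 to go: {5,7,8,9} 3  {6,7,8,9} 3
  5 to go: {5,6,7,8,9} 6
  6 to go: {4,5,6,7,8,9} 6
  7 to go: {3,4,5,6,7,8,9} 6
  8 to go: {2,3,4,5,6,7,8,9} 6
  if 0:b drops first: 6 orders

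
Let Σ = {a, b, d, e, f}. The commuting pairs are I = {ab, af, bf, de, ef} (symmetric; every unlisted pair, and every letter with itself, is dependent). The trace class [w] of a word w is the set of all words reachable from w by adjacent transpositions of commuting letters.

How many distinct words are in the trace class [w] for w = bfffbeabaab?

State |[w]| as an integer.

1650

#0=b has no predecessor
#1=f has no predecessor
#2=f depends on [1:f]
#3=f depends on [2:f]
#4=b depends on [0:b]
#5=e depends on [4:b]
#6=a depends on [5:e]
#7=b depends on [5:e]
#8=a depends on [6:a]
#9=a depends on [8:a]
#10=b depends on [7:b]
sources: [0:b, 1:f]
N(rest) = Σ N(rest − s) over sources s of rest; N(one piece) = 1:
  size 1 → [3]=1  [9]=1  [10]=1
  size 2 → [2,3]=1  [3,9]=2  [3,10]=2  [7,10]=1  [8,9]=1  [9,10]=2
  size 3 → [1,2,3]=1  [2,3,9]=3  [2,3,10]=3  [3,7,10]=3  [3,8,9]=3  [3,9,10]=6  [6,8,9]=1  [7,9,10]=3  [8,9,10]=3
  size 4 → [1,2,3,9]=4  [1,2,3,10]=4  [2,3,7,10]=6  [2,3,8,9]=6  [2,3,9,10]=12  [3,6,8,9]=4  [3,7,9,10]=12  [3,8,9,10]=12  [6,8,9,10]=4  [7,8,9,10]=6
  size 5 → [1,2,3,7,10]=10  [1,2,3,8,9]=10  [1,2,3,9,10]=20  [2,3,6,8,9]=10  [2,3,7,9,10]=30  [2,3,8,9,10]=30  [3,6,8,9,10]=20  [3,7,8,9,10]=30  [6,7,8,9,10]=10
  size 6 → [1,2,3,6,8,9]=20  [1,2,3,7,9,10]=60  [1,2,3,8,9,10]=60  [2,3,6,8,9,10]=60  [2,3,7,8,9,10]=90  [3,6,7,8,9,10]=60  [5,6,7,8,9,10]=10
  size 7 → [1,2,3,6,8,9,10]=140  [1,2,3,7,8,9,10]=210  [2,3,6,7,8,9,10]=210  [3,5,6,7,8,9,10]=70  [4,5,6,7,8,9,10]=10
  size 8 → [0,4,5,6,7,8,9,10]=10  [1,2,3,6,7,8,9,10]=560  [2,3,5,6,7,8,9,10]=280  [3,4,5,6,7,8,9,10]=80
  size 9 → [0,3,4,5,6,7,8,9,10]=90  [1,2,3,5,6,7,8,9,10]=840  [2,3,4,5,6,7,8,9,10]=360
  first=0(b) contributes 1200
  first=1(f) contributes 450
|[w]| = 1650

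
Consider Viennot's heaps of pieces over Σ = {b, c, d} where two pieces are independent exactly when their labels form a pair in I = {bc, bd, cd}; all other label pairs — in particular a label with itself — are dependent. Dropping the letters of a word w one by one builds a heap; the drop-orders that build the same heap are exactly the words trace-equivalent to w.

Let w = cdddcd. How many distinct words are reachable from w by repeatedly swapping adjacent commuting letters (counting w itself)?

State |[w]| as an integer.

drop 0:c onto floor
drop 1:d onto floor
drop 2:d onto {1:d}
drop 3:d onto {2:d}
drop 4:c onto {0:c}
drop 5:d onto {3:d}
ground layer = {0:c, 1:d}
drop-orders for the pieces not yet dropped (sum over which currently-grounded one goes next):
  1 to go: {4} 1  {5} 1
  2 to go: {0,4} 1  {3,5} 1  {4,5} 2
  3 to go: {0,4,5} 3  {2,3,5} 1  {3,4,5} 3
  4 to go: {0,3,4,5} 6  {1,2,3,5} 1  {2,3,4,5} 4
  if 0:c drops first: 5 orders
  if 1:d drops first: 10 orders
heap linearizations: 15

15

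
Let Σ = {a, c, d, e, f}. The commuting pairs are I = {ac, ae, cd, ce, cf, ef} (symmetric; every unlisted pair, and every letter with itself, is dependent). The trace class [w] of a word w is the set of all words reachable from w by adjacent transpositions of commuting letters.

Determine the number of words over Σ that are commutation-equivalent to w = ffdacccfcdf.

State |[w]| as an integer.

piece 0:f — minimal
piece 1:f rests on {0:f}
piece 2:d rests on {1:f}
piece 3:a rests on {2:d}
piece 4:c — minimal
piece 5:c rests on {4:c}
piece 6:c rests on {5:c}
piece 7:f rests on {3:a}
piece 8:c rests on {6:c}
piece 9:d rests on {7:f}
piece 10:f rests on {9:d}
minimal pieces: {0:f, 4:c}
ways to finish when only these pieces remain (= sum over removing one remaining piece with nothing left below it):
  1 left: {8}→1  {10}→1
  2 left: {6,8}→1  {8,10}→2  {9,10}→1
  3 left: {5,6,8}→1  {6,8,10}→3  {7,9,10}→1  {8,9,10}→3
  4 left: {3,7,9,10}→1  {4,5,6,8}→1  {5,6,8,10}→4  {6,8,9,10}→6  {7,8,9,10}→4
  5 left: {2,3,7,9,10}→1  {3,7,8,9,10}→5  {4,5,6,8,10}→5  {5,6,8,9,10}→10  {6,7,8,9,10}→10
  6 left: {1,2,3,7,9,10}→1  {2,3,7,8,9,10}→6  {3,6,7,8,9,10}→15  {4,5,6,8,9,10}→15  {5,6,7,8,9,10}→20
  7 left: {0,1,2,3,7,9,10}→1  {1,2,3,7,8,9,10}→7  {2,3,6,7,8,9,10}→21  {3,5,6,7,8,9,10}→35  {4,5,6,7,8,9,10}→35
  8 left: {0,1,2,3,7,8,9,10}→8  {1,2,3,6,7,8,9,10}→28  {2,3,5,6,7,8,9,10}→56  {3,4,5,6,7,8,9,10}→70
  9 left: {0,1,2,3,6,7,8,9,10}→36  {1,2,3,5,6,7,8,9,10}→84  {2,3,4,5,6,7,8,9,10}→126
  placing 0:f first → 210 extensions
  placing 4:c first → 120 extensions
total linear extensions = 330

330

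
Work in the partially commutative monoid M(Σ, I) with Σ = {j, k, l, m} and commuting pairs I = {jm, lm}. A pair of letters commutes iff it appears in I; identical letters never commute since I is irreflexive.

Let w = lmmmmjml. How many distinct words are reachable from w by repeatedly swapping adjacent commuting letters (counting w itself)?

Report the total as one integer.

#0=l has no predecessor
#1=m has no predecessor
#2=m depends on [1:m]
#3=m depends on [2:m]
#4=m depends on [3:m]
#5=j depends on [0:l]
#6=m depends on [4:m]
#7=l depends on [5:j]
sources: [0:l, 1:m]
N(rest) = Σ N(rest − s) over sources s of rest; N(one piece) = 1:
  size 1 → [6]=1  [7]=1
  size 2 → [4,6]=1  [5,7]=1  [6,7]=2
  size 3 → [0,5,7]=1  [3,4,6]=1  [4,6,7]=3  [5,6,7]=3
  size 4 → [0,5,6,7]=4  [2,3,4,6]=1  [3,4,6,7]=4  [4,5,6,7]=6
  size 5 → [0,4,5,6,7]=10  [1,2,3,4,6]=1  [2,3,4,6,7]=5  [3,4,5,6,7]=10
  size 6 → [0,3,4,5,6,7]=20  [1,2,3,4,6,7]=6  [2,3,4,5,6,7]=15
  first=0(l) contributes 21
  first=1(m) contributes 35
|[w]| = 56

56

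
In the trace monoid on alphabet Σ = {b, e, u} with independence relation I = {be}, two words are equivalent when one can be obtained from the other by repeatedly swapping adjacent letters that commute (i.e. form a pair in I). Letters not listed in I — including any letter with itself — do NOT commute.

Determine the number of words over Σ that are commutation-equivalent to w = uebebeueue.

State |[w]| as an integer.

piece 0:u — minimal
piece 1:e rests on {0:u}
piece 2:b rests on {0:u}
piece 3:e rests on {1:e}
piece 4:b rests on {2:b}
piece 5:e rests on {3:e}
piece 6:u rests on {4:b, 5:e}
piece 7:e rests on {6:u}
piece 8:u rests on {7:e}
piece 9:e rests on {8:u}
minimal pieces: {0:u}
ways to finish when only these pieces remain (= sum over removing one remaining piece with nothing left below it):
  1 left: {9}→1
  2 left: {8,9}→1
  3 left: {7,8,9}→1
  4 left: {6,7,8,9}→1
  5 left: {4,6,7,8,9}→1  {5,6,7,8,9}→1
  6 left: {2,4,6,7,8,9}→1  {3,5,6,7,8,9}→1  {4,5,6,7,8,9}→2
  7 left: {1,3,5,6,7,8,9}→1  {2,4,5,6,7,8,9}→3  {3,4,5,6,7,8,9}→3
  8 left: {1,3,4,5,6,7,8,9}→4  {2,3,4,5,6,7,8,9}→6
  placing 0:u first → 10 extensions

10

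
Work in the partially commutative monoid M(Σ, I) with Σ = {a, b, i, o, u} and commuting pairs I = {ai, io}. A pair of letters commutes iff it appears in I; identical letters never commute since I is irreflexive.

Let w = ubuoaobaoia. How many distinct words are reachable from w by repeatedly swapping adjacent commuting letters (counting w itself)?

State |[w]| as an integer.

piece 0:u — minimal
piece 1:b rests on {0:u}
piece 2:u rests on {1:b}
piece 3:o rests on {2:u}
piece 4:a rests on {3:o}
piece 5:o rests on {4:a}
piece 6:b rests on {5:o}
piece 7:a rests on {6:b}
piece 8:o rests on {7:a}
piece 9:i rests on {6:b}
piece 10:a rests on {8:o}
minimal pieces: {0:u}
ways to finish when only these pieces remain (= sum over removing one remaining piece with nothing left below it):
  1 left: {9}→1  {10}→1
  2 left: {8,10}→1  {9,10}→2
  3 left: {7,8,10}→1  {8,9,10}→3
  4 left: {7,8,9,10}→4
  5 left: {6,7,8,9,10}→4
  6 left: {5,6,7,8,9,10}→4
  7 left: {4,5,6,7,8,9,10}→4
  8 left: {3,4,5,6,7,8,9,10}→4
  9 left: {2,3,4,5,6,7,8,9,10}→4
  placing 0:u first → 4 extensions

4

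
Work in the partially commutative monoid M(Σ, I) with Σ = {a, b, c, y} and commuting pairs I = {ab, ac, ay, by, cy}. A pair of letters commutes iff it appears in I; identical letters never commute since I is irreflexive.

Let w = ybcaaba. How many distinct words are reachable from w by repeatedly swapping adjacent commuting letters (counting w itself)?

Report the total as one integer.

drop 0:y onto floor
drop 1:b onto floor
drop 2:c onto {1:b}
drop 3:a onto floor
drop 4:a onto {3:a}
drop 5:b onto {2:c}
drop 6:a onto {4:a}
ground layer = {0:y, 1:b, 3:a}
drop-orders for the pieces not yet dropped (sum over which currently-grounded one goes next):
  1 to go: {0} 1  {5} 1  {6} 1
  2 to go: {0,5} 2  {0,6} 2  {2,5} 1  {4,6} 1  {5,6} 2
  3 to go: {0,2,5} 3  {0,4,6} 3  {0,5,6} 6  {1,2,5} 1  {2,5,6} 3  {3,4,6} 1  {4,5,6} 3
  4 to go: {0,1,2,5} 4  {0,2,5,6} 12  {0,3,4,6} 4  {0,4,5,6} 12  {1,2,5,6} 4  {2,4,5,6} 6  {3,4,5,6} 4
  5 to go: {0,1,2,5,6} 20  {0,2,4,5,6} 30  {0,3,4,5,6} 20  {1,2,4,5,6} 10  {2,3,4,5,6} 10
  if 0:y drops first: 20 orders
  if 1:b drops first: 60 orders
  if 3:a drops first: 60 orders
heap linearizations: 140

140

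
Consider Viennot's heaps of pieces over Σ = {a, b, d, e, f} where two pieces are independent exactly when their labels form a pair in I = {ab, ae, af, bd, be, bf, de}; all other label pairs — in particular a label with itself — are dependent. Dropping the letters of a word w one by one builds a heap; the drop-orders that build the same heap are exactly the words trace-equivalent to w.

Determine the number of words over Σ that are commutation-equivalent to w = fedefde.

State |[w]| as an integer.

#0=f has no predecessor
#1=e depends on [0:f]
#2=d depends on [0:f]
#3=e depends on [1:e]
#4=f depends on [2:d, 3:e]
#5=d depends on [4:f]
#6=e depends on [4:f]
sources: [0:f]
N(rest) = Σ N(rest − s) over sources s of rest; N(one piece) = 1:
  size 1 → [5]=1  [6]=1
  size 2 → [5,6]=2
  size 3 → [4,5,6]=2
  size 4 → [2,4,5,6]=2  [3,4,5,6]=2
  size 5 → [1,3,4,5,6]=2  [2,3,4,5,6]=4
  first=0(f) contributes 6

6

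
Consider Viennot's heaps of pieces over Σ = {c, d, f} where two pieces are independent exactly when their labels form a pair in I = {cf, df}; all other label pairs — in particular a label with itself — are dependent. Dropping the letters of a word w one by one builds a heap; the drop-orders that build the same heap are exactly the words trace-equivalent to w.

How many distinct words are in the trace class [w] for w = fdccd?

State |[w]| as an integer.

5

0(f) covers ∅
1(d) covers ∅
2(c) covers 1:d
3(c) covers 2:c
4(d) covers 3:c
floor of heap: 0:f, 1:d
completions by unplaced set U, small U first (add the entries for U minus each lowest piece of U):
  |U|=1: {0}:1  {4}:1
  |U|=2: {0,4}:2  {3,4}:1
  |U|=3: {0,3,4}:3  {2,3,4}:1
  start at 0(f): 1
  start at 1(d): 4
sum over floor = 5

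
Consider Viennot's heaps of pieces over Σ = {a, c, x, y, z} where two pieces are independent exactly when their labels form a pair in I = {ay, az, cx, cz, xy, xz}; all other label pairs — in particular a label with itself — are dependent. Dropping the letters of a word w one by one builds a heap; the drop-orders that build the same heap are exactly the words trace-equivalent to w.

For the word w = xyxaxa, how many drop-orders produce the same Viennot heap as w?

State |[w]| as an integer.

6

drop 0:x onto floor
drop 1:y onto floor
drop 2:x onto {0:x}
drop 3:a onto {2:x}
drop 4:x onto {3:a}
drop 5:a onto {4:x}
ground layer = {0:x, 1:y}
drop-orders for the pieces not yet dropped (sum over which currently-grounded one goes next):
  1 to go: {1} 1  {5} 1
  2 to go: {1,5} 2  {4,5} 1
  3 to go: {1,4,5} 3  {3,4,5} 1
  4 to go: {1,3,4,5} 4  {2,3,4,5} 1
  if 0:x drops first: 5 orders
  if 1:y drops first: 1 orders
heap linearizations: 6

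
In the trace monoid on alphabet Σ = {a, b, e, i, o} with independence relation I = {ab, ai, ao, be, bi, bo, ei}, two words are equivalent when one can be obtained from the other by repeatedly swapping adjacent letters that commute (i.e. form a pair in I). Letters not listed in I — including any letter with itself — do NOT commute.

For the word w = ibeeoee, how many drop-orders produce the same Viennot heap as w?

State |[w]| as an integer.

#0=i has no predecessor
#1=b has no predecessor
#2=e has no predecessor
#3=e depends on [2:e]
#4=o depends on [0:i, 3:e]
#5=e depends on [4:o]
#6=e depends on [5:e]
sources: [0:i, 1:b, 2:e]
N(rest) = Σ N(rest − s) over sources s of rest; N(one piece) = 1:
  size 1 → [1]=1  [6]=1
  size 2 → [1,6]=2  [5,6]=1
  size 3 → [1,5,6]=3  [4,5,6]=1
  size 4 → [0,4,5,6]=1  [1,4,5,6]=4  [3,4,5,6]=1
  size 5 → [0,1,4,5,6]=5  [0,3,4,5,6]=2  [1,3,4,5,6]=5  [2,3,4,5,6]=1
  first=0(i) contributes 6
  first=1(b) contributes 3
  first=2(e) contributes 12
|[w]| = 21

21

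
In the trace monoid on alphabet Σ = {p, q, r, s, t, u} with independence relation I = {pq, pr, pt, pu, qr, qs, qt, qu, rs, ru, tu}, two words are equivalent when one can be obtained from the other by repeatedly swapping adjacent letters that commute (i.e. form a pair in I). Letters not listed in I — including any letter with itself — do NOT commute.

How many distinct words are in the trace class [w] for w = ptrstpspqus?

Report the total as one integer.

0(p) covers ∅
1(t) covers ∅
2(r) covers 1:t
3(s) covers 0:p, 1:t
4(t) covers 2:r, 3:s
5(p) covers 3:s
6(s) covers 4:t, 5:p
7(p) covers 6:s
8(q) covers ∅
9(u) covers 6:s
10(s) covers 7:p, 9:u
floor of heap: 0:p, 1:t, 8:q
completions by unplaced set U, small U first (add the entries for U minus each lowest piece of U):
  |U|=1: {8}:1  {10}:1
  |U|=2: {7,10}:1  {8,10}:2  {9,10}:1
  |U|=3: {7,8,10}:3  {7,9,10}:2  {8,9,10}:3
  |U|=4: {6,7,9,10}:2  {7,8,9,10}:8
  |U|=5: {4,6,7,9,10}:2  {5,6,7,9,10}:2  {6,7,8,9,10}:10
  |U|=6: {2,4,6,7,9,10}:2  {4,5,6,7,9,10}:4  {4,6,7,8,9,10}:12  {5,6,7,8,9,10}:12
  |U|=7: {2,4,5,6,7,9,10}:6  {2,4,6,7,8,9,10}:14  {3,4,5,6,7,9,10}:4  {4,5,6,7,8,9,10}:28
  |U|=8: {0,3,4,5,6,7,9,10}:4  {2,3,4,5,6,7,9,10}:10  {2,4,5,6,7,8,9,10}:48  {3,4,5,6,7,8,9,10}:32
  |U|=9: {0,2,3,4,5,6,7,9,10}:14  {0,3,4,5,6,7,8,9,10}:36  {1,2,3,4,5,6,7,9,10}:10  {2,3,4,5,6,7,8,9,10}:90
  start at 0(p): 100
  start at 1(t): 140
  start at 8(q): 24
sum over floor = 264

264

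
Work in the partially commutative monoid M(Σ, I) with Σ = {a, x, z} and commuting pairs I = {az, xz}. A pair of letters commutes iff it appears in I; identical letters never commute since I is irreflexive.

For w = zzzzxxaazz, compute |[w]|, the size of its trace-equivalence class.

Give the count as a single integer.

210

#0=z has no predecessor
#1=z depends on [0:z]
#2=z depends on [1:z]
#3=z depends on [2:z]
#4=x has no predecessor
#5=x depends on [4:x]
#6=a depends on [5:x]
#7=a depends on [6:a]
#8=z depends on [3:z]
#9=z depends on [8:z]
sources: [0:z, 4:x]
N(rest) = Σ N(rest − s) over sources s of rest; N(one piece) = 1:
  size 1 → [7]=1  [9]=1
  size 2 → [6,7]=1  [7,9]=2  [8,9]=1
  size 3 → [3,8,9]=1  [5,6,7]=1  [6,7,9]=3  [7,8,9]=3
  size 4 → [2,3,8,9]=1  [3,7,8,9]=4  [4,5,6,7]=1  [5,6,7,9]=4  [6,7,8,9]=6
  size 5 → [1,2,3,8,9]=1  [2,3,7,8,9]=5  [3,6,7,8,9]=10  [4,5,6,7,9]=5  [5,6,7,8,9]=10
  size 6 → [0,1,2,3,8,9]=1  [1,2,3,7,8,9]=6  [2,3,6,7,8,9]=15  [3,5,6,7,8,9]=20  [4,5,6,7,8,9]=15
  size 7 → [0,1,2,3,7,8,9]=7  [1,2,3,6,7,8,9]=21  [2,3,5,6,7,8,9]=35  [3,4,5,6,7,8,9]=35
  size 8 → [0,1,2,3,6,7,8,9]=28  [1,2,3,5,6,7,8,9]=56  [2,3,4,5,6,7,8,9]=70
  first=0(z) contributes 126
  first=4(x) contributes 84
|[w]| = 210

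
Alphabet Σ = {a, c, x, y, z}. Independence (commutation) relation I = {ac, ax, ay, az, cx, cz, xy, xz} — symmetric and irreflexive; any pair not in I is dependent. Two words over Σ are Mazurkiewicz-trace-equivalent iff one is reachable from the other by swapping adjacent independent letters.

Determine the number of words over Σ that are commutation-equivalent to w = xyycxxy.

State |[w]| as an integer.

35

drop 0:x onto floor
drop 1:y onto floor
drop 2:y onto {1:y}
drop 3:c onto {2:y}
drop 4:x onto {0:x}
drop 5:x onto {4:x}
drop 6:y onto {3:c}
ground layer = {0:x, 1:y}
drop-orders for the pieces not yet dropped (sum over which currently-grounded one goes next):
  1 to go: {5} 1  {6} 1
  2 to go: {3,6} 1  {4,5} 1  {5,6} 2
  3 to go: {0,4,5} 1  {2,3,6} 1  {3,5,6} 3  {4,5,6} 3
  4 to go: {0,4,5,6} 4  {1,2,3,6} 1  {2,3,5,6} 4  {3,4,5,6} 6
  5 to go: {0,3,4,5,6} 10  {1,2,3,5,6} 5  {2,3,4,5,6} 10
  if 0:x drops first: 15 orders
  if 1:y drops first: 20 orders
heap linearizations: 35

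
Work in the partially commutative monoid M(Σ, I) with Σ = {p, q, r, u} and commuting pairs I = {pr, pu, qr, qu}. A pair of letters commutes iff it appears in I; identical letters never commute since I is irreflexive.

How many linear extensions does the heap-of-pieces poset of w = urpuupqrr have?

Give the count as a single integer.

84

piece 0:u — minimal
piece 1:r rests on {0:u}
piece 2:p — minimal
piece 3:u rests on {1:r}
piece 4:u rests on {3:u}
piece 5:p rests on {2:p}
piece 6:q rests on {5:p}
piece 7:r rests on {4:u}
piece 8:r rests on {7:r}
minimal pieces: {0:u, 2:p}
ways to finish when only these pieces remain (= sum over removing one remaining piece with nothing left below it):
  1 left: {6}→1  {8}→1
  2 left: {5,6}→1  {6,8}→2  {7,8}→1
  3 left: {2,5,6}→1  {4,7,8}→1  {5,6,8}→3  {6,7,8}→3
  4 left: {2,5,6,8}→4  {3,4,7,8}→1  {4,6,7,8}→4  {5,6,7,8}→6
  5 left: {1,3,4,7,8}→1  {2,5,6,7,8}→10  {3,4,6,7,8}→5  {4,5,6,7,8}→10
  6 left: {0,1,3,4,7,8}→1  {1,3,4,6,7,8}→6  {2,4,5,6,7,8}→20  {3,4,5,6,7,8}→15
  7 left: {0,1,3,4,6,7,8}→7  {1,3,4,5,6,7,8}→21  {2,3,4,5,6,7,8}→35
  placing 0:u first → 56 extensions
  placing 2:p first → 28 extensions
total linear extensions = 84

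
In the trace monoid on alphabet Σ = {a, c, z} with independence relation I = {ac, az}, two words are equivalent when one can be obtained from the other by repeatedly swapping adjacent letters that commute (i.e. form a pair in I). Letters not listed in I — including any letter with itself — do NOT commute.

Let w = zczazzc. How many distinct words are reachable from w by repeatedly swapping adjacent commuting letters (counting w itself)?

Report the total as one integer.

7

#0=z has no predecessor
#1=c depends on [0:z]
#2=z depends on [1:c]
#3=a has no predecessor
#4=z depends on [2:z]
#5=z depends on [4:z]
#6=c depends on [5:z]
sources: [0:z, 3:a]
N(rest) = Σ N(rest − s) over sources s of rest; N(one piece) = 1:
  size 1 → [3]=1  [6]=1
  size 2 → [3,6]=2  [5,6]=1
  size 3 → [3,5,6]=3  [4,5,6]=1
  size 4 → [2,4,5,6]=1  [3,4,5,6]=4
  size 5 → [1,2,4,5,6]=1  [2,3,4,5,6]=5
  first=0(z) contributes 6
  first=3(a) contributes 1
|[w]| = 7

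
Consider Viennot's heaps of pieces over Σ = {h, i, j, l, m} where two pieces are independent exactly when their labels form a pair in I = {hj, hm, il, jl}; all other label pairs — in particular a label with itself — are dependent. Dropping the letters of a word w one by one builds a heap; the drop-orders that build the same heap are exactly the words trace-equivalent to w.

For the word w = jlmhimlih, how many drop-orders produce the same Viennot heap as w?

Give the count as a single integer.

10

drop 0:j onto floor
drop 1:l onto floor
drop 2:m onto {0:j, 1:l}
drop 3:h onto {1:l}
drop 4:i onto {2:m, 3:h}
drop 5:m onto {4:i}
drop 6:l onto {5:m}
drop 7:i onto {5:m}
drop 8:h onto {6:l, 7:i}
ground layer = {0:j, 1:l}
drop-orders for the pieces not yet dropped (sum over which currently-grounded one goes next):
  1 to go: {8} 1
  2 to go: {6,8} 1  {7,8} 1
  3 to go: {6,7,8} 2
  4 to go: {5,6,7,8} 2
  5 to go: {4,5,6,7,8} 2
  6 to go: {2,4,5,6,7,8} 2  {3,4,5,6,7,8} 2
  7 to go: {0,2,4,5,6,7,8} 2  {2,3,4,5,6,7,8} 4
  if 0:j drops first: 4 orders
  if 1:l drops first: 6 orders
heap linearizations: 10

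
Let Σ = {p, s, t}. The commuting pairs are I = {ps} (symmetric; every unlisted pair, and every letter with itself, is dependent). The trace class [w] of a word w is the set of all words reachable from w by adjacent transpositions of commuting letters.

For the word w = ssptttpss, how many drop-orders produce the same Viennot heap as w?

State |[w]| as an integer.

0(s) covers ∅
1(s) covers 0:s
2(p) covers ∅
3(t) covers 1:s, 2:p
4(t) covers 3:t
5(t) covers 4:t
6(p) covers 5:t
7(s) covers 5:t
8(s) covers 7:s
floor of heap: 0:s, 2:p
completions by unplaced set U, small U first (add the entries for U minus each lowest piece of U):
  |U|=1: {6}:1  {8}:1
  |U|=2: {6,8}:2  {7,8}:1
  |U|=3: {6,7,8}:3
  |U|=4: {5,6,7,8}:3
  |U|=5: {4,5,6,7,8}:3
  |U|=6: {3,4,5,6,7,8}:3
  |U|=7: {1,3,4,5,6,7,8}:3  {2,3,4,5,6,7,8}:3
  start at 0(s): 6
  start at 2(p): 3
sum over floor = 9

9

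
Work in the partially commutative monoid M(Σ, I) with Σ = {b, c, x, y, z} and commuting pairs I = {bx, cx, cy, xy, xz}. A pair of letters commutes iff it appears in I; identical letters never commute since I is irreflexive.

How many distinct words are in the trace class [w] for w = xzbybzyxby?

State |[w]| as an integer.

45

0(x) covers ∅
1(z) covers ∅
2(b) covers 1:z
3(y) covers 2:b
4(b) covers 3:y
5(z) covers 4:b
6(y) covers 5:z
7(x) covers 0:x
8(b) covers 6:y
9(y) covers 8:b
floor of heap: 0:x, 1:z
completions by unplaced set U, small U first (add the entries for U minus each lowest piece of U):
  |U|=1: {7}:1  {9}:1
  |U|=2: {0,7}:1  {7,9}:2  {8,9}:1
  |U|=3: {0,7,9}:3  {6,8,9}:1  {7,8,9}:3
  |U|=4: {0,7,8,9}:6  {5,6,8,9}:1  {6,7,8,9}:4
  |U|=5: {0,6,7,8,9}:10  {4,5,6,8,9}:1  {5,6,7,8,9}:5
  |U|=6: {0,5,6,7,8,9}:15  {3,4,5,6,8,9}:1  {4,5,6,7,8,9}:6
  |U|=7: {0,4,5,6,7,8,9}:21  {2,3,4,5,6,8,9}:1  {3,4,5,6,7,8,9}:7
  |U|=8: {0,3,4,5,6,7,8,9}:28  {1,2,3,4,5,6,8,9}:1  {2,3,4,5,6,7,8,9}:8
  start at 0(x): 9
  start at 1(z): 36
sum over floor = 45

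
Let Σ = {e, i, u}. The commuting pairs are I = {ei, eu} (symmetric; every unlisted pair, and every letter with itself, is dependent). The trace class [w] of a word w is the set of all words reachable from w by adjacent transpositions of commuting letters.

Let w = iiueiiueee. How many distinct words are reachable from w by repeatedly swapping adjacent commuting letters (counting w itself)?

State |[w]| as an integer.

210

drop 0:i onto floor
drop 1:i onto {0:i}
drop 2:u onto {1:i}
drop 3:e onto floor
drop 4:i onto {2:u}
drop 5:i onto {4:i}
drop 6:u onto {5:i}
drop 7:e onto {3:e}
drop 8:e onto {7:e}
drop 9:e onto {8:e}
ground layer = {0:i, 3:e}
drop-orders for the pieces not yet dropped (sum over which currently-grounded one goes next):
  1 to go: {6} 1  {9} 1
  2 to go: {5,6} 1  {6,9} 2  {8,9} 1
  3 to go: {4,5,6} 1  {5,6,9} 3  {6,8,9} 3  {7,8,9} 1
  4 to go: {2,4,5,6} 1  {3,7,8,9} 1  {4,5,6,9} 4  {5,6,8,9} 6  {6,7,8,9} 4
  5 to go: {1,2,4,5,6} 1  {2,4,5,6,9} 5  {3,6,7,8,9} 5  {4,5,6,8,9} 10  {5,6,7,8,9} 10
  6 to go: {0,1,2,4,5,6} 1  {1,2,4,5,6,9} 6  {2,4,5,6,8,9} 15  {3,5,6,7,8,9} 15  {4,5,6,7,8,9} 20
  7 to go: {0,1,2,4,5,6,9} 7  {1,2,4,5,6,8,9} 21  {2,4,5,6,7,8,9} 35  {3,4,5,6,7,8,9} 35
  8 to go: {0,1,2,4,5,6,8,9} 28  {1,2,4,5,6,7,8,9} 56  {2,3,4,5,6,7,8,9} 70
  if 0:i drops first: 126 orders
  if 3:e drops first: 84 orders
heap linearizations: 210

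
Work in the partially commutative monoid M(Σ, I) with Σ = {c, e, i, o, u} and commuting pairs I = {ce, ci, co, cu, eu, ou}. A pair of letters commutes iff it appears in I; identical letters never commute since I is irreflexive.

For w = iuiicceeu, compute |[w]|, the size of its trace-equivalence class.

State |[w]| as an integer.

108

drop 0:i onto floor
drop 1:u onto {0:i}
drop 2:i onto {1:u}
drop 3:i onto {2:i}
drop 4:c onto floor
drop 5:c onto {4:c}
drop 6:e onto {3:i}
drop 7:e onto {6:e}
drop 8:u onto {3:i}
ground layer = {0:i, 4:c}
drop-orders for the pieces not yet dropped (sum over which currently-grounded one goes next):
  1 to go: {5} 1  {7} 1  {8} 1
  2 to go: {4,5} 1  {5,7} 2  {5,8} 2  {6,7} 1  {7,8} 2
  3 to go: {4,5,7} 3  {4,5,8} 3  {5,6,7} 3  {5,7,8} 6  {6,7,8} 3
  4 to go: {3,6,7,8} 3  {4,5,6,7} 6  {4,5,7,8} 12  {5,6,7,8} 12
  5 to go: {2,3,6,7,8} 3  {3,5,6,7,8} 15  {4,5,6,7,8} 30
  6 to go: {1,2,3,6,7,8} 3  {2,3,5,6,7,8} 18  {3,4,5,6,7,8} 45
  7 to go: {0,1,2,3,6,7,8} 3  {1,2,3,5,6,7,8} 21  {2,3,4,5,6,7,8} 63
  if 0:i drops first: 84 orders
  if 4:c drops first: 24 orders
heap linearizations: 108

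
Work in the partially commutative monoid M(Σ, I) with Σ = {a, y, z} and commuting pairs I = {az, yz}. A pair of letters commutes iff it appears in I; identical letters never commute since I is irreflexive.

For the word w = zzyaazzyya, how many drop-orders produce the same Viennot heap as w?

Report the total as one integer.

210

0(z) covers ∅
1(z) covers 0:z
2(y) covers ∅
3(a) covers 2:y
4(a) covers 3:a
5(z) covers 1:z
6(z) covers 5:z
7(y) covers 4:a
8(y) covers 7:y
9(a) covers 8:y
floor of heap: 0:z, 2:y
completions by unplaced set U, small U first (add the entries for U minus each lowest piece of U):
  |U|=1: {6}:1  {9}:1
  |U|=2: {5,6}:1  {6,9}:2  {8,9}:1
  |U|=3: {1,5,6}:1  {5,6,9}:3  {6,8,9}:3  {7,8,9}:1
  |U|=4: {0,1,5,6}:1  {1,5,6,9}:4  {4,7,8,9}:1  {5,6,8,9}:6  {6,7,8,9}:4
  |U|=5: {0,1,5,6,9}:5  {1,5,6,8,9}:10  {3,4,7,8,9}:1  {4,6,7,8,9}:5  {5,6,7,8,9}:10
  |U|=6: {0,1,5,6,8,9}:15  {1,5,6,7,8,9}:20  {2,3,4,7,8,9}:1  {3,4,6,7,8,9}:6  {4,5,6,7,8,9}:15
  |U|=7: {0,1,5,6,7,8,9}:35  {1,4,5,6,7,8,9}:35  {2,3,4,6,7,8,9}:7  {3,4,5,6,7,8,9}:21
  |U|=8: {0,1,4,5,6,7,8,9}:70  {1,3,4,5,6,7,8,9}:56  {2,3,4,5,6,7,8,9}:28
  start at 0(z): 84
  start at 2(y): 126
sum over floor = 210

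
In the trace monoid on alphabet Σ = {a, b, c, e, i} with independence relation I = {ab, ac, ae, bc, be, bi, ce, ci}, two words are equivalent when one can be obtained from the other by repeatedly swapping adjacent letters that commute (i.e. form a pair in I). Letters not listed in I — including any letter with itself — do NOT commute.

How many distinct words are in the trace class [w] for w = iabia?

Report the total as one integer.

5

0(i) covers ∅
1(a) covers 0:i
2(b) covers ∅
3(i) covers 1:a
4(a) covers 3:i
floor of heap: 0:i, 2:b
completions by unplaced set U, small U first (add the entries for U minus each lowest piece of U):
  |U|=1: {2}:1  {4}:1
  |U|=2: {2,4}:2  {3,4}:1
  |U|=3: {1,3,4}:1  {2,3,4}:3
  start at 0(i): 4
  start at 2(b): 1
sum over floor = 5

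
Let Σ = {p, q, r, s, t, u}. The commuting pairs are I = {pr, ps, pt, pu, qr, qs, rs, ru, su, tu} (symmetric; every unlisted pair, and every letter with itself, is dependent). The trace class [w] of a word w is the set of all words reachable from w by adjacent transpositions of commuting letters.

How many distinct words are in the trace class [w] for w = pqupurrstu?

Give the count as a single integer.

drop 0:p onto floor
drop 1:q onto {0:p}
drop 2:u onto {1:q}
drop 3:p onto {1:q}
drop 4:u onto {2:u}
drop 5:r onto floor
drop 6:r onto {5:r}
drop 7:s onto floor
drop 8:t onto {1:q, 6:r, 7:s}
drop 9:u onto {4:u}
ground layer = {0:p, 5:r, 7:s}
drop-orders for the pieces not yet dropped (sum over which currently-grounded one goes next):
  1 to go: {3} 1  {8} 1  {9} 1
  2 to go: {3,8} 2  {3,9} 2  {4,9} 1  {6,8} 1  {7,8} 1  {8,9} 2
  3 to go: {2,4,9} 1  {3,4,9} 3  {3,6,8} 3  {3,7,8} 3  {3,8,9} 6  {4,8,9} 3  {5,6,8} 1  {6,7,8} 2  {6,8,9} 3  {7,8,9} 3
  4 to go: {2,3,4,9} 4  {2,4,8,9} 4  {3,4,8,9} 12  {3,5,6,8} 4  {3,6,7,8} 8  {3,6,8,9} 12  {3,7,8,9} 12  {4,6,8,9} 6  {4,7,8,9} 6  {5,6,7,8} 3  {5,6,8,9} 4  {6,7,8,9} 8
  5 to go: {2,3,4,8,9} 20  {2,4,6,8,9} 10  {2,4,7,8,9} 10  {3,4,6,8,9} 30  {3,4,7,8,9} 30  {3,5,6,7,8} 15  {3,5,6,8,9} 20  {3,6,7,8,9} 40  {4,5,6,8,9} 10  {4,6,7,8,9} 20  {5,6,7,8,9} 15
  6 to go: {1,2,3,4,8,9} 20  {2,3,4,6,8,9} 60  {2,3,4,7,8,9} 60  {2,4,5,6,8,9} 20  {2,4,6,7,8,9} 40  {3,4,5,6,8,9} 60  {3,4,6,7,8,9} 120  {3,5,6,7,8,9} 90  {4,5,6,7,8,9} 45
  7 to go: {0,1,2,3,4,8,9} 20  {1,2,3,4,6,8,9} 80  {1,2,3,4,7,8,9} 80  {2,3,4,5,6,8,9} 140  {2,3,4,6,7,8,9} 280  {2,4,5,6,7,8,9} 105  {3,4,5,6,7,8,9} 315
  8 to go: {0,1,2,3,4,6,8,9} 100  {0,1,2,3,4,7,8,9} 100  {1,2,3,4,5,6,8,9} 220  {1,2,3,4,6,7,8,9} 440  {2,3,4,5,6,7,8,9} 840
  if 0:p drops first: 1500 orders
  if 5:r drops first: 640 orders
  if 7:s drops first: 320 orders
heap linearizations: 2460

2460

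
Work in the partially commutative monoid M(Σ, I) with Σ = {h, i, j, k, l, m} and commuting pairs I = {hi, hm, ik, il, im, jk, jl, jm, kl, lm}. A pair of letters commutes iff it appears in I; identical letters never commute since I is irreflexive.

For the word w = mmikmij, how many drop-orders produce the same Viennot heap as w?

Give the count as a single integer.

drop 0:m onto floor
drop 1:m onto {0:m}
drop 2:i onto floor
drop 3:k onto {1:m}
drop 4:m onto {3:k}
drop 5:i onto {2:i}
drop 6:j onto {5:i}
ground layer = {0:m, 2:i}
drop-orders for the pieces not yet dropped (sum over which currently-grounded one goes next):
  1 to go: {4} 1  {6} 1
  2 to go: {3,4} 1  {4,6} 2  {5,6} 1
  3 to go: {1,3,4} 1  {2,5,6} 1  {3,4,6} 3  {4,5,6} 3
  4 to go: {0,1,3,4} 1  {1,3,4,6} 4  {2,4,5,6} 4  {3,4,5,6} 6
  5 to go: {0,1,3,4,6} 5  {1,3,4,5,6} 10  {2,3,4,5,6} 10
  if 0:m drops first: 20 orders
  if 2:i drops first: 15 orders
heap linearizations: 35

35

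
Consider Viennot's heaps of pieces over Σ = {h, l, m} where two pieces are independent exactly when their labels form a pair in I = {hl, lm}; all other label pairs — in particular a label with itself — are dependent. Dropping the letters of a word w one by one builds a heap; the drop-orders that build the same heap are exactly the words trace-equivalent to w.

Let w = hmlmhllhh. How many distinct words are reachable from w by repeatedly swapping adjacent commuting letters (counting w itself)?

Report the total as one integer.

0(h) covers ∅
1(m) covers 0:h
2(l) covers ∅
3(m) covers 1:m
4(h) covers 3:m
5(l) covers 2:l
6(l) covers 5:l
7(h) covers 4:h
8(h) covers 7:h
floor of heap: 0:h, 2:l
completions by unplaced set U, small U first (add the entries for U minus each lowest piece of U):
  |U|=1: {6}:1  {8}:1
  |U|=2: {5,6}:1  {6,8}:2  {7,8}:1
  |U|=3: {2,5,6}:1  {4,7,8}:1  {5,6,8}:3  {6,7,8}:3
  |U|=4: {2,5,6,8}:4  {3,4,7,8}:1  {4,6,7,8}:4  {5,6,7,8}:6
  |U|=5: {1,3,4,7,8}:1  {2,5,6,7,8}:10  {3,4,6,7,8}:5  {4,5,6,7,8}:10
  |U|=6: {0,1,3,4,7,8}:1  {1,3,4,6,7,8}:6  {2,4,5,6,7,8}:20  {3,4,5,6,7,8}:15
  |U|=7: {0,1,3,4,6,7,8}:7  {1,3,4,5,6,7,8}:21  {2,3,4,5,6,7,8}:35
  start at 0(h): 56
  start at 2(l): 28
sum over floor = 84

84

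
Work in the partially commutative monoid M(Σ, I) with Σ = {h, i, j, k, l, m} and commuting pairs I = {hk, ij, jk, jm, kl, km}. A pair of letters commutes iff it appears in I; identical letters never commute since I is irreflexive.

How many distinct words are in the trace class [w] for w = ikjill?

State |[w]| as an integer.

4

0(i) covers ∅
1(k) covers 0:i
2(j) covers ∅
3(i) covers 1:k
4(l) covers 2:j, 3:i
5(l) covers 4:l
floor of heap: 0:i, 2:j
completions by unplaced set U, small U first (add the entries for U minus each lowest piece of U):
  |U|=1: {5}:1
  |U|=2: {4,5}:1
  |U|=3: {2,4,5}:1  {3,4,5}:1
  |U|=4: {1,3,4,5}:1  {2,3,4,5}:2
  start at 0(i): 3
  start at 2(j): 1
sum over floor = 4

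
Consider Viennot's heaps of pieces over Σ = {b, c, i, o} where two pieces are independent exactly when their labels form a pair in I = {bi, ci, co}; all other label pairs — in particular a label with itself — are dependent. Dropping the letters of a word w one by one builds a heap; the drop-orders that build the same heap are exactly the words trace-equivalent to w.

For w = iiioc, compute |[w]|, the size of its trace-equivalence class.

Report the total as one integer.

#0=i has no predecessor
#1=i depends on [0:i]
#2=i depends on [1:i]
#3=o depends on [2:i]
#4=c has no predecessor
sources: [0:i, 4:c]
N(rest) = Σ N(rest − s) over sources s of rest; N(one piece) = 1:
  size 1 → [3]=1  [4]=1
  size 2 → [2,3]=1  [3,4]=2
  size 3 → [1,2,3]=1  [2,3,4]=3
  first=0(i) contributes 4
  first=4(c) contributes 1
|[w]| = 5

5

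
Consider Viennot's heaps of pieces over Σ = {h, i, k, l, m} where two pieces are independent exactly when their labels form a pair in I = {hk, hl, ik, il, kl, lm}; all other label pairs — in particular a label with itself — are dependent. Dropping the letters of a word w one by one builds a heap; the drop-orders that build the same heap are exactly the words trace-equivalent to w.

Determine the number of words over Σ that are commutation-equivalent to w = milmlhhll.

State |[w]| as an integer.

0(m) covers ∅
1(i) covers 0:m
2(l) covers ∅
3(m) covers 1:i
4(l) covers 2:l
5(h) covers 3:m
6(h) covers 5:h
7(l) covers 4:l
8(l) covers 7:l
floor of heap: 0:m, 2:l
completions by unplaced set U, small U first (add the entries for U minus each lowest piece of U):
  |U|=1: {6}:1  {8}:1
  |U|=2: {5,6}:1  {6,8}:2  {7,8}:1
  |U|=3: {3,5,6}:1  {4,7,8}:1  {5,6,8}:3  {6,7,8}:3
  |U|=4: {1,3,5,6}:1  {2,4,7,8}:1  {3,5,6,8}:4  {4,6,7,8}:4  {5,6,7,8}:6
  |U|=5: {0,1,3,5,6}:1  {1,3,5,6,8}:5  {2,4,6,7,8}:5  {3,5,6,7,8}:10  {4,5,6,7,8}:10
  |U|=6: {0,1,3,5,6,8}:6  {1,3,5,6,7,8}:15  {2,4,5,6,7,8}:15  {3,4,5,6,7,8}:20
  |U|=7: {0,1,3,5,6,7,8}:21  {1,3,4,5,6,7,8}:35  {2,3,4,5,6,7,8}:35
  start at 0(m): 70
  start at 2(l): 56
sum over floor = 126

126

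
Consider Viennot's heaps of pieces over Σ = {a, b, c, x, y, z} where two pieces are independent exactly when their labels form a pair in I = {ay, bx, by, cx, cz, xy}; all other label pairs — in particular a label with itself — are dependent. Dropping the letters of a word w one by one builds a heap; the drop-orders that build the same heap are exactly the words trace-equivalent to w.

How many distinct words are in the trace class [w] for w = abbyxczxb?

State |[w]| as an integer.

83

drop 0:a onto floor
drop 1:b onto {0:a}
drop 2:b onto {1:b}
drop 3:y onto floor
drop 4:x onto {0:a}
drop 5:c onto {2:b, 3:y}
drop 6:z onto {2:b, 3:y, 4:x}
drop 7:x onto {6:z}
drop 8:b onto {5:c, 6:z}
ground layer = {0:a, 3:y}
drop-orders for the pieces not yet dropped (sum over which currently-grounded one goes next):
  1 to go: {7} 1  {8} 1
  2 to go: {5,8} 1  {7,8} 2
  3 to go: {5,7,8} 3  {6,7,8} 2
  4 to go: {4,6,7,8} 2  {5,6,7,8} 5
  5 to go: {2,5,6,7,8} 5  {3,5,6,7,8} 5  {4,5,6,7,8} 7
  6 to go: {1,2,5,6,7,8} 5  {2,3,5,6,7,8} 10  {2,4,5,6,7,8} 12  {3,4,5,6,7,8} 12
  7 to go: {1,2,3,5,6,7,8} 15  {1,2,4,5,6,7,8} 17  {2,3,4,5,6,7,8} 34
  if 0:a drops first: 66 orders
  if 3:y drops first: 17 orders
heap linearizations: 83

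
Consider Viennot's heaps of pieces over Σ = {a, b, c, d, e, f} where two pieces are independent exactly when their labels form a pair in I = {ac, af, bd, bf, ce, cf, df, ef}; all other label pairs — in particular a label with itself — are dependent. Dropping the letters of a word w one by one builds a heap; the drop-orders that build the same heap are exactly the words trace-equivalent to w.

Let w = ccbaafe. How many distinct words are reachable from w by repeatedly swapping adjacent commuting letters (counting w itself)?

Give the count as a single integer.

7

0(c) covers ∅
1(c) covers 0:c
2(b) covers 1:c
3(a) covers 2:b
4(a) covers 3:a
5(f) covers ∅
6(e) covers 4:a
floor of heap: 0:c, 5:f
completions by unplaced set U, small U first (add the entries for U minus each lowest piece of U):
  |U|=1: {5}:1  {6}:1
  |U|=2: {4,6}:1  {5,6}:2
  |U|=3: {3,4,6}:1  {4,5,6}:3
  |U|=4: {2,3,4,6}:1  {3,4,5,6}:4
  |U|=5: {1,2,3,4,6}:1  {2,3,4,5,6}:5
  start at 0(c): 6
  start at 5(f): 1
sum over floor = 7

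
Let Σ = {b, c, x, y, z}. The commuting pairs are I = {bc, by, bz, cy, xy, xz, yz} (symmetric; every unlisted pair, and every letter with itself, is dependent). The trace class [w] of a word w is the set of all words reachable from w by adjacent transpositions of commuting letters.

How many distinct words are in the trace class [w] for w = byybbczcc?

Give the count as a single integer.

1260

#0=b has no predecessor
#1=y has no predecessor
#2=y depends on [1:y]
#3=b depends on [0:b]
#4=b depends on [3:b]
#5=c has no predecessor
#6=z depends on [5:c]
#7=c depends on [6:z]
#8=c depends on [7:c]
sources: [0:b, 1:y, 5:c]
N(rest) = Σ N(rest − s) over sources s of rest; N(one piece) = 1:
  size 1 → [2]=1  [4]=1  [8]=1
  size 2 → [1,2]=1  [2,4]=2  [2,8]=2  [3,4]=1  [4,8]=2  [7,8]=1
  size 3 → [0,3,4]=1  [1,2,4]=3  [1,2,8]=3  [2,3,4]=3  [2,4,8]=6  [2,7,8]=3  [3,4,8]=3  [4,7,8]=3  [6,7,8]=1
  size 4 → [0,2,3,4]=4  [0,3,4,8]=4  [1,2,3,4]=6  [1,2,4,8]=12  [1,2,7,8]=6  [2,3,4,8]=12  [2,4,7,8]=12  [2,6,7,8]=4  [3,4,7,8]=6  [4,6,7,8]=4  [5,6,7,8]=1
  size 5 → [0,1,2,3,4]=10  [0,2,3,4,8]=20  [0,3,4,7,8]=10  [1,2,3,4,8]=30  [1,2,4,7,8]=30  [1,2,6,7,8]=10  [2,3,4,7,8]=30  [2,4,6,7,8]=20  [2,5,6,7,8]=5  [3,4,6,7,8]=10  [4,5,6,7,8]=5
  size 6 → [0,1,2,3,4,8]=60  [0,2,3,4,7,8]=60  [0,3,4,6,7,8]=20  [1,2,3,4,7,8]=90  [1,2,4,6,7,8]=60  [1,2,5,6,7,8]=15  [2,3,4,6,7,8]=60  [2,4,5,6,7,8]=30  [3,4,5,6,7,8]=15
  size 7 → [0,1,2,3,4,7,8]=210  [0,2,3,4,6,7,8]=140  [0,3,4,5,6,7,8]=35  [1,2,3,4,6,7,8]=210  [1,2,4,5,6,7,8]=105  [2,3,4,5,6,7,8]=105
  first=0(b) contributes 420
  first=1(y) contributes 280
  first=5(c) contributes 560
|[w]| = 1260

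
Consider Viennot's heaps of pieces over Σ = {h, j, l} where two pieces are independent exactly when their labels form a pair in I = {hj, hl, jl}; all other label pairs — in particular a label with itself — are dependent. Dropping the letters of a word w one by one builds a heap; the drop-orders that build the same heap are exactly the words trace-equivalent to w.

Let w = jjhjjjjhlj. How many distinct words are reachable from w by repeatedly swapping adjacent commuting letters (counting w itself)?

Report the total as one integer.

360

drop 0:j onto floor
drop 1:j onto {0:j}
drop 2:h onto floor
drop 3:j onto {1:j}
drop 4:j onto {3:j}
drop 5:j onto {4:j}
drop 6:j onto {5:j}
drop 7:h onto {2:h}
drop 8:l onto floor
drop 9:j onto {6:j}
ground layer = {0:j, 2:h, 8:l}
drop-orders for the pieces not yet dropped (sum over which currently-grounded one goes next):
  1 to go: {7} 1  {8} 1  {9} 1
  2 to go: {2,7} 1  {6,9} 1  {7,8} 2  {7,9} 2  {8,9} 2
  3 to go: {2,7,8} 3  {2,7,9} 3  {5,6,9} 1  {6,7,9} 3  {6,8,9} 3  {7,8,9} 6
  4 to go: {2,6,7,9} 6  {2,7,8,9} 12  {4,5,6,9} 1  {5,6,7,9} 4  {5,6,8,9} 4  {6,7,8,9} 12
  5 to go: {2,5,6,7,9} 10  {2,6,7,8,9} 30  {3,4,5,6,9} 1  {4,5,6,7,9} 5  {4,5,6,8,9} 5  {5,6,7,8,9} 20
  6 to go: {1,3,4,5,6,9} 1  {2,4,5,6,7,9} 15  {2,5,6,7,8,9} 60  {3,4,5,6,7,9} 6  {3,4,5,6,8,9} 6  {4,5,6,7,8,9} 30
  7 to go: {0,1,3,4,5,6,9} 1  {1,3,4,5,6,7,9} 7  {1,3,4,5,6,8,9} 7  {2,3,4,5,6,7,9} 21  {2,4,5,6,7,8,9} 105  {3,4,5,6,7,8,9} 42
  8 to go: {0,1,3,4,5,6,7,9} 8  {0,1,3,4,5,6,8,9} 8  {1,2,3,4,5,6,7,9} 28  {1,3,4,5,6,7,8,9} 56  {2,3,4,5,6,7,8,9} 168
  if 0:j drops first: 252 orders
  if 2:h drops first: 72 orders
  if 8:l drops first: 36 orders
heap linearizations: 360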